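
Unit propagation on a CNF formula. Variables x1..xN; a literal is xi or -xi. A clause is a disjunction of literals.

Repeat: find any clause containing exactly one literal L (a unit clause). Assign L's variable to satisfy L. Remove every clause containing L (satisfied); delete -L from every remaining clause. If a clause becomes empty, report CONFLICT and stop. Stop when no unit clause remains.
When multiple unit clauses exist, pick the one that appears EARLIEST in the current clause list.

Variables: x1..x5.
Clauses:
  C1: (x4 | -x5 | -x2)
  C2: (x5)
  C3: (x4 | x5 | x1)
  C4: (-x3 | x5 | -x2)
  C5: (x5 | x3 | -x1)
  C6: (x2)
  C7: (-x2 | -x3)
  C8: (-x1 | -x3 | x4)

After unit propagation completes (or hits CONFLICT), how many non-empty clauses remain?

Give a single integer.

Answer: 0

Derivation:
unit clause [5] forces x5=T; simplify:
  drop -5 from [4, -5, -2] -> [4, -2]
  satisfied 4 clause(s); 4 remain; assigned so far: [5]
unit clause [2] forces x2=T; simplify:
  drop -2 from [4, -2] -> [4]
  drop -2 from [-2, -3] -> [-3]
  satisfied 1 clause(s); 3 remain; assigned so far: [2, 5]
unit clause [4] forces x4=T; simplify:
  satisfied 2 clause(s); 1 remain; assigned so far: [2, 4, 5]
unit clause [-3] forces x3=F; simplify:
  satisfied 1 clause(s); 0 remain; assigned so far: [2, 3, 4, 5]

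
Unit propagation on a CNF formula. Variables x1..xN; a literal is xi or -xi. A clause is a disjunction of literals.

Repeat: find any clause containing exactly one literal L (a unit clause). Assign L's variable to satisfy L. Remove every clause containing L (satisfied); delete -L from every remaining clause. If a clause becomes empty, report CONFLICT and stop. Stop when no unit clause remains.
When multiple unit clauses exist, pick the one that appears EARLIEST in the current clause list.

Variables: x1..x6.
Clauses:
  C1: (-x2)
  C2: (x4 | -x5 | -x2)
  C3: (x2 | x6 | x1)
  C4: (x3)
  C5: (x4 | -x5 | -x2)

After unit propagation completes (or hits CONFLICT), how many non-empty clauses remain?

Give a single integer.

unit clause [-2] forces x2=F; simplify:
  drop 2 from [2, 6, 1] -> [6, 1]
  satisfied 3 clause(s); 2 remain; assigned so far: [2]
unit clause [3] forces x3=T; simplify:
  satisfied 1 clause(s); 1 remain; assigned so far: [2, 3]

Answer: 1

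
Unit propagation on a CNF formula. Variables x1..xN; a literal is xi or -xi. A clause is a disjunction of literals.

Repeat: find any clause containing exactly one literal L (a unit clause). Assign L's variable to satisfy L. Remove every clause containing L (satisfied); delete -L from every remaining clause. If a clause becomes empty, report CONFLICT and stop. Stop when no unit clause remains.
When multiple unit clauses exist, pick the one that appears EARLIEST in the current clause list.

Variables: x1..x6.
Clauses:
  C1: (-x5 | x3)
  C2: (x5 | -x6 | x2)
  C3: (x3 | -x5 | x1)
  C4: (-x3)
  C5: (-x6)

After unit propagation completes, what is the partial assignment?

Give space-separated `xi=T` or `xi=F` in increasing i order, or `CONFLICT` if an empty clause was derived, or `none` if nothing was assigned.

unit clause [-3] forces x3=F; simplify:
  drop 3 from [-5, 3] -> [-5]
  drop 3 from [3, -5, 1] -> [-5, 1]
  satisfied 1 clause(s); 4 remain; assigned so far: [3]
unit clause [-5] forces x5=F; simplify:
  drop 5 from [5, -6, 2] -> [-6, 2]
  satisfied 2 clause(s); 2 remain; assigned so far: [3, 5]
unit clause [-6] forces x6=F; simplify:
  satisfied 2 clause(s); 0 remain; assigned so far: [3, 5, 6]

Answer: x3=F x5=F x6=F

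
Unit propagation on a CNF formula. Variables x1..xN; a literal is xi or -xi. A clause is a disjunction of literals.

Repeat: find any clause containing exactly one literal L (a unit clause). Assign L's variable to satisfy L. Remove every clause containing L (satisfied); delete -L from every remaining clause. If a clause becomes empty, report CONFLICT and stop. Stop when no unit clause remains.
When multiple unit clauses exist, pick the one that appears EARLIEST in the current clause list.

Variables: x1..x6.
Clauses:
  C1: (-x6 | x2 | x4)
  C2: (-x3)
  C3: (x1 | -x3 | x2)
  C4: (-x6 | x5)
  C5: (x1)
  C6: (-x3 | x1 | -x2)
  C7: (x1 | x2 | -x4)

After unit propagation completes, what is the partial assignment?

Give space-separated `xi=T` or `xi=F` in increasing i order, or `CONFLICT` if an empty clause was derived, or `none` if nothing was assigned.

unit clause [-3] forces x3=F; simplify:
  satisfied 3 clause(s); 4 remain; assigned so far: [3]
unit clause [1] forces x1=T; simplify:
  satisfied 2 clause(s); 2 remain; assigned so far: [1, 3]

Answer: x1=T x3=F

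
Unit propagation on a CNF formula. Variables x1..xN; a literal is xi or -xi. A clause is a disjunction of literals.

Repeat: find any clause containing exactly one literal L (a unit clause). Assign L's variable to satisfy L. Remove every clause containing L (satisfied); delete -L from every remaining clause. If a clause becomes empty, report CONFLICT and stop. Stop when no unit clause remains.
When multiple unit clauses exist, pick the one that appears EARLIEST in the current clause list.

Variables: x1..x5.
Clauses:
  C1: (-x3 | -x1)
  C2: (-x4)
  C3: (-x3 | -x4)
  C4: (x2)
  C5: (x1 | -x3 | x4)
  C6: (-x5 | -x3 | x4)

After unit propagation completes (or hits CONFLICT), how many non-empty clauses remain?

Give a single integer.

Answer: 3

Derivation:
unit clause [-4] forces x4=F; simplify:
  drop 4 from [1, -3, 4] -> [1, -3]
  drop 4 from [-5, -3, 4] -> [-5, -3]
  satisfied 2 clause(s); 4 remain; assigned so far: [4]
unit clause [2] forces x2=T; simplify:
  satisfied 1 clause(s); 3 remain; assigned so far: [2, 4]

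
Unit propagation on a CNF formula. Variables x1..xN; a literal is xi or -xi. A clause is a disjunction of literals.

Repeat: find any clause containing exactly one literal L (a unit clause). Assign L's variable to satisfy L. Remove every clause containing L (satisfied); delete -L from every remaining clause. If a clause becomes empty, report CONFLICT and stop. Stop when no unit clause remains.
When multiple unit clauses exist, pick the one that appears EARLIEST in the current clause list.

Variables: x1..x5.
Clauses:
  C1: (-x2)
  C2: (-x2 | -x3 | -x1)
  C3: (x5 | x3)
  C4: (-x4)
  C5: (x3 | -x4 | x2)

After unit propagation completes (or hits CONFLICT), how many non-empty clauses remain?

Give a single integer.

Answer: 1

Derivation:
unit clause [-2] forces x2=F; simplify:
  drop 2 from [3, -4, 2] -> [3, -4]
  satisfied 2 clause(s); 3 remain; assigned so far: [2]
unit clause [-4] forces x4=F; simplify:
  satisfied 2 clause(s); 1 remain; assigned so far: [2, 4]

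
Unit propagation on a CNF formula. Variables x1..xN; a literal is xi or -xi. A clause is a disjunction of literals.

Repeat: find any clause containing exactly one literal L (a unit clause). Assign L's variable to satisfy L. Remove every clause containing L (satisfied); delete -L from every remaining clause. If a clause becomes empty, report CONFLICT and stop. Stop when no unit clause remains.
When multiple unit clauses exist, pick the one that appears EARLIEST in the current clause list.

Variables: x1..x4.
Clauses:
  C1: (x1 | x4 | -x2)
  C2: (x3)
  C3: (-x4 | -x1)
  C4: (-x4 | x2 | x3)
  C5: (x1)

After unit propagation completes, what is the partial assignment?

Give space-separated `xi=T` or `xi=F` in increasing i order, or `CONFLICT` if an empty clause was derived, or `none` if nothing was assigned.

unit clause [3] forces x3=T; simplify:
  satisfied 2 clause(s); 3 remain; assigned so far: [3]
unit clause [1] forces x1=T; simplify:
  drop -1 from [-4, -1] -> [-4]
  satisfied 2 clause(s); 1 remain; assigned so far: [1, 3]
unit clause [-4] forces x4=F; simplify:
  satisfied 1 clause(s); 0 remain; assigned so far: [1, 3, 4]

Answer: x1=T x3=T x4=F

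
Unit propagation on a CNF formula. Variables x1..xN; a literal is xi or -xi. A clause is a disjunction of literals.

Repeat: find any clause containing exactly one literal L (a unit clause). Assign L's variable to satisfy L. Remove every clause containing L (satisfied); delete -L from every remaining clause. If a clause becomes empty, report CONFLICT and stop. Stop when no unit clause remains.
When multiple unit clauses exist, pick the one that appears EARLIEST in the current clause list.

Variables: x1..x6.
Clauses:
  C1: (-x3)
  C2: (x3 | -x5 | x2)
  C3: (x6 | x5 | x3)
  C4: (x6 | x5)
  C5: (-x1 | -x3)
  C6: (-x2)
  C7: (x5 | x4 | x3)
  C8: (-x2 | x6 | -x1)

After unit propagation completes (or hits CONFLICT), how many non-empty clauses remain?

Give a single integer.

Answer: 0

Derivation:
unit clause [-3] forces x3=F; simplify:
  drop 3 from [3, -5, 2] -> [-5, 2]
  drop 3 from [6, 5, 3] -> [6, 5]
  drop 3 from [5, 4, 3] -> [5, 4]
  satisfied 2 clause(s); 6 remain; assigned so far: [3]
unit clause [-2] forces x2=F; simplify:
  drop 2 from [-5, 2] -> [-5]
  satisfied 2 clause(s); 4 remain; assigned so far: [2, 3]
unit clause [-5] forces x5=F; simplify:
  drop 5 from [6, 5] -> [6]
  drop 5 from [6, 5] -> [6]
  drop 5 from [5, 4] -> [4]
  satisfied 1 clause(s); 3 remain; assigned so far: [2, 3, 5]
unit clause [6] forces x6=T; simplify:
  satisfied 2 clause(s); 1 remain; assigned so far: [2, 3, 5, 6]
unit clause [4] forces x4=T; simplify:
  satisfied 1 clause(s); 0 remain; assigned so far: [2, 3, 4, 5, 6]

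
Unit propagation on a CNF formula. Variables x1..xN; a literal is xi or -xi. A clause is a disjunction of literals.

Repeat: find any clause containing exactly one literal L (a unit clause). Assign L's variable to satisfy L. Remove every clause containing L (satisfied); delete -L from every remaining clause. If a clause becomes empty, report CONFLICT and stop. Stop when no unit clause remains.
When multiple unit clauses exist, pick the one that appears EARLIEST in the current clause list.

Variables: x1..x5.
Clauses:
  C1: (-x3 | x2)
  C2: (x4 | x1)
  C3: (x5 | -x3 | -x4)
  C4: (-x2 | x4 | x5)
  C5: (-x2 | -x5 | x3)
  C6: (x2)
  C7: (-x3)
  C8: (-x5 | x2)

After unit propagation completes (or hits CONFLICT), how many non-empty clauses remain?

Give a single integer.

Answer: 0

Derivation:
unit clause [2] forces x2=T; simplify:
  drop -2 from [-2, 4, 5] -> [4, 5]
  drop -2 from [-2, -5, 3] -> [-5, 3]
  satisfied 3 clause(s); 5 remain; assigned so far: [2]
unit clause [-3] forces x3=F; simplify:
  drop 3 from [-5, 3] -> [-5]
  satisfied 2 clause(s); 3 remain; assigned so far: [2, 3]
unit clause [-5] forces x5=F; simplify:
  drop 5 from [4, 5] -> [4]
  satisfied 1 clause(s); 2 remain; assigned so far: [2, 3, 5]
unit clause [4] forces x4=T; simplify:
  satisfied 2 clause(s); 0 remain; assigned so far: [2, 3, 4, 5]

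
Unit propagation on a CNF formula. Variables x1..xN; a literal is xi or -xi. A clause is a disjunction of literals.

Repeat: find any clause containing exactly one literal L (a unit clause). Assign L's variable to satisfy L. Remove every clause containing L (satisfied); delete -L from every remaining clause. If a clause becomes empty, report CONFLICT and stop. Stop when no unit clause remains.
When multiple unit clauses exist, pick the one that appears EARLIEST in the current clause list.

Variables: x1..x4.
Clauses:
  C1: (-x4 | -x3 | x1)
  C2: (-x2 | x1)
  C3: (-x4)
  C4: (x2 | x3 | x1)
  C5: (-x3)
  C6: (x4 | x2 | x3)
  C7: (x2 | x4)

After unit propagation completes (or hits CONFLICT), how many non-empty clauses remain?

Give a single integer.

Answer: 0

Derivation:
unit clause [-4] forces x4=F; simplify:
  drop 4 from [4, 2, 3] -> [2, 3]
  drop 4 from [2, 4] -> [2]
  satisfied 2 clause(s); 5 remain; assigned so far: [4]
unit clause [-3] forces x3=F; simplify:
  drop 3 from [2, 3, 1] -> [2, 1]
  drop 3 from [2, 3] -> [2]
  satisfied 1 clause(s); 4 remain; assigned so far: [3, 4]
unit clause [2] forces x2=T; simplify:
  drop -2 from [-2, 1] -> [1]
  satisfied 3 clause(s); 1 remain; assigned so far: [2, 3, 4]
unit clause [1] forces x1=T; simplify:
  satisfied 1 clause(s); 0 remain; assigned so far: [1, 2, 3, 4]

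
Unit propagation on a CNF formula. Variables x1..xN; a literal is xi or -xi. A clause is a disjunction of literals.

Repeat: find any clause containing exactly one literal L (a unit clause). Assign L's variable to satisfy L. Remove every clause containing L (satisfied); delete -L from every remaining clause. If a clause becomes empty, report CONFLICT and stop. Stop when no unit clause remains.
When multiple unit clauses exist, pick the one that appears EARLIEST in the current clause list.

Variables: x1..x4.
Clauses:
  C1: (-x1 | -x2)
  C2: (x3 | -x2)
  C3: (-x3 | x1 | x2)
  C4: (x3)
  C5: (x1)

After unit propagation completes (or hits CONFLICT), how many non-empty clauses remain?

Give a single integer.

unit clause [3] forces x3=T; simplify:
  drop -3 from [-3, 1, 2] -> [1, 2]
  satisfied 2 clause(s); 3 remain; assigned so far: [3]
unit clause [1] forces x1=T; simplify:
  drop -1 from [-1, -2] -> [-2]
  satisfied 2 clause(s); 1 remain; assigned so far: [1, 3]
unit clause [-2] forces x2=F; simplify:
  satisfied 1 clause(s); 0 remain; assigned so far: [1, 2, 3]

Answer: 0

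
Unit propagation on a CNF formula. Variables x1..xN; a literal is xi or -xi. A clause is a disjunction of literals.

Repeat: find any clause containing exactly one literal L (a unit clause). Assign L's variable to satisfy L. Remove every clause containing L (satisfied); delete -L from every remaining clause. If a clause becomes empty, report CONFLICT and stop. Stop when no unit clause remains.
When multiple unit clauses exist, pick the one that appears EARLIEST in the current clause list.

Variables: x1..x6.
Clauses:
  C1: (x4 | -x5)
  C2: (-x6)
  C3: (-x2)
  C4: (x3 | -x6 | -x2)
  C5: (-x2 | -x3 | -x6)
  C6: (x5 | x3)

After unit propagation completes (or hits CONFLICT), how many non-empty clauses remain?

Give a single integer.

unit clause [-6] forces x6=F; simplify:
  satisfied 3 clause(s); 3 remain; assigned so far: [6]
unit clause [-2] forces x2=F; simplify:
  satisfied 1 clause(s); 2 remain; assigned so far: [2, 6]

Answer: 2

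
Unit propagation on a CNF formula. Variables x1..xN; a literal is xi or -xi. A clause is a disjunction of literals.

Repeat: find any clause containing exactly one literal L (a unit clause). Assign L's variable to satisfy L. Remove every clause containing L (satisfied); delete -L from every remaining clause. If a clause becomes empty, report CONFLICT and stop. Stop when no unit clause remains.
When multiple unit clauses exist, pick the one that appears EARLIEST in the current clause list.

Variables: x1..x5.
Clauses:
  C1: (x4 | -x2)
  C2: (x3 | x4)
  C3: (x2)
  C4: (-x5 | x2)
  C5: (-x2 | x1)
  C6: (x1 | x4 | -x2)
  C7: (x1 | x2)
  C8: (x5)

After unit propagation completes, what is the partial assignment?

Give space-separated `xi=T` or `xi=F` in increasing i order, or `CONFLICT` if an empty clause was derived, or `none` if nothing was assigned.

Answer: x1=T x2=T x4=T x5=T

Derivation:
unit clause [2] forces x2=T; simplify:
  drop -2 from [4, -2] -> [4]
  drop -2 from [-2, 1] -> [1]
  drop -2 from [1, 4, -2] -> [1, 4]
  satisfied 3 clause(s); 5 remain; assigned so far: [2]
unit clause [4] forces x4=T; simplify:
  satisfied 3 clause(s); 2 remain; assigned so far: [2, 4]
unit clause [1] forces x1=T; simplify:
  satisfied 1 clause(s); 1 remain; assigned so far: [1, 2, 4]
unit clause [5] forces x5=T; simplify:
  satisfied 1 clause(s); 0 remain; assigned so far: [1, 2, 4, 5]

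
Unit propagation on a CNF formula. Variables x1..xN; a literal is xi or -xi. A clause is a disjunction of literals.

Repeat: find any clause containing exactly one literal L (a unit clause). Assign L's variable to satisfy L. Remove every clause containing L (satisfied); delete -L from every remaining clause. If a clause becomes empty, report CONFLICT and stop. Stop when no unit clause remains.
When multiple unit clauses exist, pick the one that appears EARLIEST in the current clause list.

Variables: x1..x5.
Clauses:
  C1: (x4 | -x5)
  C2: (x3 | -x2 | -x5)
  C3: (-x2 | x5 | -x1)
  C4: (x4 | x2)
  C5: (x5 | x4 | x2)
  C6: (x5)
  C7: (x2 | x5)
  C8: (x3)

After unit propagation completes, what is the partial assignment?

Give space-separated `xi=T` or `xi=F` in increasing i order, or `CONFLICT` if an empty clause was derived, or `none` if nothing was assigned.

Answer: x3=T x4=T x5=T

Derivation:
unit clause [5] forces x5=T; simplify:
  drop -5 from [4, -5] -> [4]
  drop -5 from [3, -2, -5] -> [3, -2]
  satisfied 4 clause(s); 4 remain; assigned so far: [5]
unit clause [4] forces x4=T; simplify:
  satisfied 2 clause(s); 2 remain; assigned so far: [4, 5]
unit clause [3] forces x3=T; simplify:
  satisfied 2 clause(s); 0 remain; assigned so far: [3, 4, 5]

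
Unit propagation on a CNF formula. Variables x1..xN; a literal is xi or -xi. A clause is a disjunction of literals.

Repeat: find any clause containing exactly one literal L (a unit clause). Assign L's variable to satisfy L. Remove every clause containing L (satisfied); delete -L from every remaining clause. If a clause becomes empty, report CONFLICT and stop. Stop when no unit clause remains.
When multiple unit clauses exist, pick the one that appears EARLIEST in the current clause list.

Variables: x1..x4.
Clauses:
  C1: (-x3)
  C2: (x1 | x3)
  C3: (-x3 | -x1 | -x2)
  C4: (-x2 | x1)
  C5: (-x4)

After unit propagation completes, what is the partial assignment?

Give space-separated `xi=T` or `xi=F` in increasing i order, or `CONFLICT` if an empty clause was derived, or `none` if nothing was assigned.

unit clause [-3] forces x3=F; simplify:
  drop 3 from [1, 3] -> [1]
  satisfied 2 clause(s); 3 remain; assigned so far: [3]
unit clause [1] forces x1=T; simplify:
  satisfied 2 clause(s); 1 remain; assigned so far: [1, 3]
unit clause [-4] forces x4=F; simplify:
  satisfied 1 clause(s); 0 remain; assigned so far: [1, 3, 4]

Answer: x1=T x3=F x4=F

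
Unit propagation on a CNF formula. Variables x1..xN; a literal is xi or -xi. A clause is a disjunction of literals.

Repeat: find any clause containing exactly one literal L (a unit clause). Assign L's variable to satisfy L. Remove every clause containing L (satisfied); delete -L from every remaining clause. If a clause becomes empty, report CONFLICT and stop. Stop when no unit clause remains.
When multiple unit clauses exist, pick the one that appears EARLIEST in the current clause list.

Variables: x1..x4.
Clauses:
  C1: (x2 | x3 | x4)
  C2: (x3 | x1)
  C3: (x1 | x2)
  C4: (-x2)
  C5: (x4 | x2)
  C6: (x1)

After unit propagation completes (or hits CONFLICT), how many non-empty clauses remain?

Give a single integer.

Answer: 0

Derivation:
unit clause [-2] forces x2=F; simplify:
  drop 2 from [2, 3, 4] -> [3, 4]
  drop 2 from [1, 2] -> [1]
  drop 2 from [4, 2] -> [4]
  satisfied 1 clause(s); 5 remain; assigned so far: [2]
unit clause [1] forces x1=T; simplify:
  satisfied 3 clause(s); 2 remain; assigned so far: [1, 2]
unit clause [4] forces x4=T; simplify:
  satisfied 2 clause(s); 0 remain; assigned so far: [1, 2, 4]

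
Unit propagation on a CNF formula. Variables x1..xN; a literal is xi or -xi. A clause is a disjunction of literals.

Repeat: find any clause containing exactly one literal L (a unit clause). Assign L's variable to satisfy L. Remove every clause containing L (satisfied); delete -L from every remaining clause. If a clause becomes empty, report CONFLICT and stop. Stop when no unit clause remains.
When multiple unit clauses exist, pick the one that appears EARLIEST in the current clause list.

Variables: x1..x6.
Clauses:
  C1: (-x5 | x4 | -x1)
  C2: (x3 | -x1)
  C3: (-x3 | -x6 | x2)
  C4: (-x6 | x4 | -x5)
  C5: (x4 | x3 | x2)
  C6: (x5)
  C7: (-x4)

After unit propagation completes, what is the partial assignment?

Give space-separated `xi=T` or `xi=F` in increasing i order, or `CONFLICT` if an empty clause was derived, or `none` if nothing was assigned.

unit clause [5] forces x5=T; simplify:
  drop -5 from [-5, 4, -1] -> [4, -1]
  drop -5 from [-6, 4, -5] -> [-6, 4]
  satisfied 1 clause(s); 6 remain; assigned so far: [5]
unit clause [-4] forces x4=F; simplify:
  drop 4 from [4, -1] -> [-1]
  drop 4 from [-6, 4] -> [-6]
  drop 4 from [4, 3, 2] -> [3, 2]
  satisfied 1 clause(s); 5 remain; assigned so far: [4, 5]
unit clause [-1] forces x1=F; simplify:
  satisfied 2 clause(s); 3 remain; assigned so far: [1, 4, 5]
unit clause [-6] forces x6=F; simplify:
  satisfied 2 clause(s); 1 remain; assigned so far: [1, 4, 5, 6]

Answer: x1=F x4=F x5=T x6=F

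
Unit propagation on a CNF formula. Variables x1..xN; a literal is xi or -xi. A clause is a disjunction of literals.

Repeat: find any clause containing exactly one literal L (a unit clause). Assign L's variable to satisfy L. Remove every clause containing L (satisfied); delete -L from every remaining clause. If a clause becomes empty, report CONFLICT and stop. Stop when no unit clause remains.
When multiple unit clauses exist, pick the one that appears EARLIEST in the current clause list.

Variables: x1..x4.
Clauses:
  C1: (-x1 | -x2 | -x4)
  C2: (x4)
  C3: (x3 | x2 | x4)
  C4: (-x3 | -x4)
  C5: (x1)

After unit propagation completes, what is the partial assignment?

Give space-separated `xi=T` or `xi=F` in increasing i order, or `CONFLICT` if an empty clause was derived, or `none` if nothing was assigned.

unit clause [4] forces x4=T; simplify:
  drop -4 from [-1, -2, -4] -> [-1, -2]
  drop -4 from [-3, -4] -> [-3]
  satisfied 2 clause(s); 3 remain; assigned so far: [4]
unit clause [-3] forces x3=F; simplify:
  satisfied 1 clause(s); 2 remain; assigned so far: [3, 4]
unit clause [1] forces x1=T; simplify:
  drop -1 from [-1, -2] -> [-2]
  satisfied 1 clause(s); 1 remain; assigned so far: [1, 3, 4]
unit clause [-2] forces x2=F; simplify:
  satisfied 1 clause(s); 0 remain; assigned so far: [1, 2, 3, 4]

Answer: x1=T x2=F x3=F x4=T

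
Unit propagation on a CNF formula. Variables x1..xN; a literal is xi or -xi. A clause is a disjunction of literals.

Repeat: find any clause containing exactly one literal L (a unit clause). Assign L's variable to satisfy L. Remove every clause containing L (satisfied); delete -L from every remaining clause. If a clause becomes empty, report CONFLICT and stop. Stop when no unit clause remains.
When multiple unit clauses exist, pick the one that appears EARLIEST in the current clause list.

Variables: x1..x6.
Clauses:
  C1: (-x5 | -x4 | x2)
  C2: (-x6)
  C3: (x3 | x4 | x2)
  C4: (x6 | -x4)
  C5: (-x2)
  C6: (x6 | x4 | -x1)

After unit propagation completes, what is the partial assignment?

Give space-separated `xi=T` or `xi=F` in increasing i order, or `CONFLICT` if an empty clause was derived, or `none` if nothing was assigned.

unit clause [-6] forces x6=F; simplify:
  drop 6 from [6, -4] -> [-4]
  drop 6 from [6, 4, -1] -> [4, -1]
  satisfied 1 clause(s); 5 remain; assigned so far: [6]
unit clause [-4] forces x4=F; simplify:
  drop 4 from [3, 4, 2] -> [3, 2]
  drop 4 from [4, -1] -> [-1]
  satisfied 2 clause(s); 3 remain; assigned so far: [4, 6]
unit clause [-2] forces x2=F; simplify:
  drop 2 from [3, 2] -> [3]
  satisfied 1 clause(s); 2 remain; assigned so far: [2, 4, 6]
unit clause [3] forces x3=T; simplify:
  satisfied 1 clause(s); 1 remain; assigned so far: [2, 3, 4, 6]
unit clause [-1] forces x1=F; simplify:
  satisfied 1 clause(s); 0 remain; assigned so far: [1, 2, 3, 4, 6]

Answer: x1=F x2=F x3=T x4=F x6=F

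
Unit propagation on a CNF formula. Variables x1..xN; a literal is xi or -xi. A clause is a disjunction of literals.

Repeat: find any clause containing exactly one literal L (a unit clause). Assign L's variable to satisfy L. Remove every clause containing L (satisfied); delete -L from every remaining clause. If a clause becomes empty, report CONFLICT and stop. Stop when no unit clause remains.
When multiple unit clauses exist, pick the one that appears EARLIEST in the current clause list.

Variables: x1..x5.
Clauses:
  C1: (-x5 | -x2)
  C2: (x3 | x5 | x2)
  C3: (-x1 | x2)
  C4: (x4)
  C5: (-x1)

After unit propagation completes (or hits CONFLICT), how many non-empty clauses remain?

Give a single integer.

unit clause [4] forces x4=T; simplify:
  satisfied 1 clause(s); 4 remain; assigned so far: [4]
unit clause [-1] forces x1=F; simplify:
  satisfied 2 clause(s); 2 remain; assigned so far: [1, 4]

Answer: 2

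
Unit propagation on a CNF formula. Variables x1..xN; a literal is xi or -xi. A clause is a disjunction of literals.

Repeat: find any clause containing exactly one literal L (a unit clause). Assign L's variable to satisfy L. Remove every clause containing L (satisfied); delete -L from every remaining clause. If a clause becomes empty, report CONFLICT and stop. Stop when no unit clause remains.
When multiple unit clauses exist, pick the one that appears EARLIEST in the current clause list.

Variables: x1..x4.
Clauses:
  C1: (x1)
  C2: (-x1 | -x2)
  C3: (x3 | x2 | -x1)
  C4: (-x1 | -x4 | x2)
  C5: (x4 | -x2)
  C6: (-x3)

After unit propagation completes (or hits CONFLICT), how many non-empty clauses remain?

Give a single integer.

Answer: 1

Derivation:
unit clause [1] forces x1=T; simplify:
  drop -1 from [-1, -2] -> [-2]
  drop -1 from [3, 2, -1] -> [3, 2]
  drop -1 from [-1, -4, 2] -> [-4, 2]
  satisfied 1 clause(s); 5 remain; assigned so far: [1]
unit clause [-2] forces x2=F; simplify:
  drop 2 from [3, 2] -> [3]
  drop 2 from [-4, 2] -> [-4]
  satisfied 2 clause(s); 3 remain; assigned so far: [1, 2]
unit clause [3] forces x3=T; simplify:
  drop -3 from [-3] -> [] (empty!)
  satisfied 1 clause(s); 2 remain; assigned so far: [1, 2, 3]
CONFLICT (empty clause)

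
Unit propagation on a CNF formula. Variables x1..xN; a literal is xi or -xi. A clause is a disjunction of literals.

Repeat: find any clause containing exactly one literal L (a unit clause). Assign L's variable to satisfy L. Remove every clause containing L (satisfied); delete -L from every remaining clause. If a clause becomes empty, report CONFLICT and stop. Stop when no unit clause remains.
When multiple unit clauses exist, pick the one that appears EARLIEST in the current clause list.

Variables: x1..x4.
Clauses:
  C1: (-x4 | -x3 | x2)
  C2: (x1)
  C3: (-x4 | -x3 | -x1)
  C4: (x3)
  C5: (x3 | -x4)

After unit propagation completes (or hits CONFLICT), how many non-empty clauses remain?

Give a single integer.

Answer: 0

Derivation:
unit clause [1] forces x1=T; simplify:
  drop -1 from [-4, -3, -1] -> [-4, -3]
  satisfied 1 clause(s); 4 remain; assigned so far: [1]
unit clause [3] forces x3=T; simplify:
  drop -3 from [-4, -3, 2] -> [-4, 2]
  drop -3 from [-4, -3] -> [-4]
  satisfied 2 clause(s); 2 remain; assigned so far: [1, 3]
unit clause [-4] forces x4=F; simplify:
  satisfied 2 clause(s); 0 remain; assigned so far: [1, 3, 4]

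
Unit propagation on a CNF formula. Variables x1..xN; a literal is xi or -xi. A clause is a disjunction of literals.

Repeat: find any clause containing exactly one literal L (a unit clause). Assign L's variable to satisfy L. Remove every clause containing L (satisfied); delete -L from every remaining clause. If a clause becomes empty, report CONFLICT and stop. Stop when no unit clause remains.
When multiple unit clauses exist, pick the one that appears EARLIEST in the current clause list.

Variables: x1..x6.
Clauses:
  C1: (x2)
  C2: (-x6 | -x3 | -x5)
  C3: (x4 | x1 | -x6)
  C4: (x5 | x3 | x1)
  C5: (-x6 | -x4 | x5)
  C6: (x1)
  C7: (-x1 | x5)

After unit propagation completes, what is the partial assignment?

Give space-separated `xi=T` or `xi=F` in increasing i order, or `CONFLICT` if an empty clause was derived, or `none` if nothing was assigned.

unit clause [2] forces x2=T; simplify:
  satisfied 1 clause(s); 6 remain; assigned so far: [2]
unit clause [1] forces x1=T; simplify:
  drop -1 from [-1, 5] -> [5]
  satisfied 3 clause(s); 3 remain; assigned so far: [1, 2]
unit clause [5] forces x5=T; simplify:
  drop -5 from [-6, -3, -5] -> [-6, -3]
  satisfied 2 clause(s); 1 remain; assigned so far: [1, 2, 5]

Answer: x1=T x2=T x5=T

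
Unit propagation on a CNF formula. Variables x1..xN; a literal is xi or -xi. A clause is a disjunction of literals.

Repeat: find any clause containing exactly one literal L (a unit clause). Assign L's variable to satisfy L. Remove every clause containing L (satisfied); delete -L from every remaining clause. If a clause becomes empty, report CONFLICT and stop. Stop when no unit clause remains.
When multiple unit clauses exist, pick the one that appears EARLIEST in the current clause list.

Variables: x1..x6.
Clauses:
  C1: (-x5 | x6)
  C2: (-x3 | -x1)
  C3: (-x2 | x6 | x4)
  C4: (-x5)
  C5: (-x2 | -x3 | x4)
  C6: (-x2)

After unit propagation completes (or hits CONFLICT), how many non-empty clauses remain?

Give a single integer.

unit clause [-5] forces x5=F; simplify:
  satisfied 2 clause(s); 4 remain; assigned so far: [5]
unit clause [-2] forces x2=F; simplify:
  satisfied 3 clause(s); 1 remain; assigned so far: [2, 5]

Answer: 1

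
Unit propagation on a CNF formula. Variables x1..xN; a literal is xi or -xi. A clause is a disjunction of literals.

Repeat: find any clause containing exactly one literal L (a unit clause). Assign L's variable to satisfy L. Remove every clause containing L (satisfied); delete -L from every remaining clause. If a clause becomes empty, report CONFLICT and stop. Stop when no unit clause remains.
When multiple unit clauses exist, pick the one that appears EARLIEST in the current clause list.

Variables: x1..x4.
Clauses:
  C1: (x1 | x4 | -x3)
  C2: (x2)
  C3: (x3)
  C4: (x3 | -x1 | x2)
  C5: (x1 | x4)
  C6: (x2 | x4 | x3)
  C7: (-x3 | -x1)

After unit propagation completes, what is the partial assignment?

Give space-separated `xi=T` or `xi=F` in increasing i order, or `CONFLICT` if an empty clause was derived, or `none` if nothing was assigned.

Answer: x1=F x2=T x3=T x4=T

Derivation:
unit clause [2] forces x2=T; simplify:
  satisfied 3 clause(s); 4 remain; assigned so far: [2]
unit clause [3] forces x3=T; simplify:
  drop -3 from [1, 4, -3] -> [1, 4]
  drop -3 from [-3, -1] -> [-1]
  satisfied 1 clause(s); 3 remain; assigned so far: [2, 3]
unit clause [-1] forces x1=F; simplify:
  drop 1 from [1, 4] -> [4]
  drop 1 from [1, 4] -> [4]
  satisfied 1 clause(s); 2 remain; assigned so far: [1, 2, 3]
unit clause [4] forces x4=T; simplify:
  satisfied 2 clause(s); 0 remain; assigned so far: [1, 2, 3, 4]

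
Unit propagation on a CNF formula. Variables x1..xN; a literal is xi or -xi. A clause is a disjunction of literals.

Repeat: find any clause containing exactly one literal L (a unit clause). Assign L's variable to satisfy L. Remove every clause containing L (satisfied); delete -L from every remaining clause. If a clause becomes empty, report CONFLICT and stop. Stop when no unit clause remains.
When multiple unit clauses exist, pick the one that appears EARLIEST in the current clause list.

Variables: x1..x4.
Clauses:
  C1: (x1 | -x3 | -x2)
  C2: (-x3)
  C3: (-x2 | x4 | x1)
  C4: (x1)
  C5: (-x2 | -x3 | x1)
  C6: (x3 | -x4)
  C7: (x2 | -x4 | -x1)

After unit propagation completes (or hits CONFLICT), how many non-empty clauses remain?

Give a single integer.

unit clause [-3] forces x3=F; simplify:
  drop 3 from [3, -4] -> [-4]
  satisfied 3 clause(s); 4 remain; assigned so far: [3]
unit clause [1] forces x1=T; simplify:
  drop -1 from [2, -4, -1] -> [2, -4]
  satisfied 2 clause(s); 2 remain; assigned so far: [1, 3]
unit clause [-4] forces x4=F; simplify:
  satisfied 2 clause(s); 0 remain; assigned so far: [1, 3, 4]

Answer: 0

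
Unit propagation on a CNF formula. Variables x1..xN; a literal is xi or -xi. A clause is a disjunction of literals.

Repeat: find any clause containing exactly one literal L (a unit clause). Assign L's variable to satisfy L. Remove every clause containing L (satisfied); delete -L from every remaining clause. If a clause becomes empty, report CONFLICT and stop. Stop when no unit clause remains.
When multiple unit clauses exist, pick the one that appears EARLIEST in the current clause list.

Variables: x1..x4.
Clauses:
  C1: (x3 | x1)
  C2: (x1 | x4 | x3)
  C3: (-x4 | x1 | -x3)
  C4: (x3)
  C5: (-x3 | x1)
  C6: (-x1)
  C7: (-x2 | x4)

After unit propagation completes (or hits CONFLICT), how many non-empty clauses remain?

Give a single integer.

unit clause [3] forces x3=T; simplify:
  drop -3 from [-4, 1, -3] -> [-4, 1]
  drop -3 from [-3, 1] -> [1]
  satisfied 3 clause(s); 4 remain; assigned so far: [3]
unit clause [1] forces x1=T; simplify:
  drop -1 from [-1] -> [] (empty!)
  satisfied 2 clause(s); 2 remain; assigned so far: [1, 3]
CONFLICT (empty clause)

Answer: 1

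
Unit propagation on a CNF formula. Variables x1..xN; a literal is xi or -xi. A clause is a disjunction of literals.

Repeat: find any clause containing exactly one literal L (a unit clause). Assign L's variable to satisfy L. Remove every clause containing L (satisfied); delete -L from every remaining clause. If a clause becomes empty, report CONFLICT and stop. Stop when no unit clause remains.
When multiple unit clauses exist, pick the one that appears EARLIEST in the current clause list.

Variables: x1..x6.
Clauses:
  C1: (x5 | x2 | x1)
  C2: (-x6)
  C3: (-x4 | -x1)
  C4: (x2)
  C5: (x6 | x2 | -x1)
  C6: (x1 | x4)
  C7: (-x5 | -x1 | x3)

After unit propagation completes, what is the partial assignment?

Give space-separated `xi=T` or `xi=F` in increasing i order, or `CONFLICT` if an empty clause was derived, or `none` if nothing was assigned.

Answer: x2=T x6=F

Derivation:
unit clause [-6] forces x6=F; simplify:
  drop 6 from [6, 2, -1] -> [2, -1]
  satisfied 1 clause(s); 6 remain; assigned so far: [6]
unit clause [2] forces x2=T; simplify:
  satisfied 3 clause(s); 3 remain; assigned so far: [2, 6]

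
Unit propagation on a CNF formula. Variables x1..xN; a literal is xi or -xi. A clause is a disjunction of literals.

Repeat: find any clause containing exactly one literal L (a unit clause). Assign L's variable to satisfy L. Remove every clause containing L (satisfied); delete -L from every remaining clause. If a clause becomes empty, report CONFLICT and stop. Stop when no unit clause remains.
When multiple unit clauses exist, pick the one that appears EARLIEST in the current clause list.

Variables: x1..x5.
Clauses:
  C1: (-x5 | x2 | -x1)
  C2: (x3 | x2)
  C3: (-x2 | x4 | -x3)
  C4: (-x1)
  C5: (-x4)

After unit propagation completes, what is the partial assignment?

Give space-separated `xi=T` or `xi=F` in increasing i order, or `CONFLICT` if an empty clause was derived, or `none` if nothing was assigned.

Answer: x1=F x4=F

Derivation:
unit clause [-1] forces x1=F; simplify:
  satisfied 2 clause(s); 3 remain; assigned so far: [1]
unit clause [-4] forces x4=F; simplify:
  drop 4 from [-2, 4, -3] -> [-2, -3]
  satisfied 1 clause(s); 2 remain; assigned so far: [1, 4]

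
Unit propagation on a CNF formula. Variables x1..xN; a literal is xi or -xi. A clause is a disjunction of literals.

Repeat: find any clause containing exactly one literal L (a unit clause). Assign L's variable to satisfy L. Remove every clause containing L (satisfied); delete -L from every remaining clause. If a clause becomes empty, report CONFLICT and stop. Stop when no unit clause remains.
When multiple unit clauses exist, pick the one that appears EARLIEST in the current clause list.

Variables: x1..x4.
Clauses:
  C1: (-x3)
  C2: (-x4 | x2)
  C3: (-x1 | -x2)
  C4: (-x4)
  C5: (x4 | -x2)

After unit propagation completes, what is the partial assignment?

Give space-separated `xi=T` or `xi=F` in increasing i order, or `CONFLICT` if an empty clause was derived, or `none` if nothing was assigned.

Answer: x2=F x3=F x4=F

Derivation:
unit clause [-3] forces x3=F; simplify:
  satisfied 1 clause(s); 4 remain; assigned so far: [3]
unit clause [-4] forces x4=F; simplify:
  drop 4 from [4, -2] -> [-2]
  satisfied 2 clause(s); 2 remain; assigned so far: [3, 4]
unit clause [-2] forces x2=F; simplify:
  satisfied 2 clause(s); 0 remain; assigned so far: [2, 3, 4]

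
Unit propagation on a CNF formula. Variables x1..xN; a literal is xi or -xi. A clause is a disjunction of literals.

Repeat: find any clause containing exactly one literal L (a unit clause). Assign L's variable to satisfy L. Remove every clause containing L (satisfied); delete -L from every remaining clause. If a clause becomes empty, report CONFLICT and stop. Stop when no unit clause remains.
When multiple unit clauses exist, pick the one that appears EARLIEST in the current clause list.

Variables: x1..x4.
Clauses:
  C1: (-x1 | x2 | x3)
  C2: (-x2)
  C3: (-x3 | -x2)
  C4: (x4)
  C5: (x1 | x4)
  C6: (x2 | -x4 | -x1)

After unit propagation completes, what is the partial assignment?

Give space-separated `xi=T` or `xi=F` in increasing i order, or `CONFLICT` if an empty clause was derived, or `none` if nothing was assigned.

Answer: x1=F x2=F x4=T

Derivation:
unit clause [-2] forces x2=F; simplify:
  drop 2 from [-1, 2, 3] -> [-1, 3]
  drop 2 from [2, -4, -1] -> [-4, -1]
  satisfied 2 clause(s); 4 remain; assigned so far: [2]
unit clause [4] forces x4=T; simplify:
  drop -4 from [-4, -1] -> [-1]
  satisfied 2 clause(s); 2 remain; assigned so far: [2, 4]
unit clause [-1] forces x1=F; simplify:
  satisfied 2 clause(s); 0 remain; assigned so far: [1, 2, 4]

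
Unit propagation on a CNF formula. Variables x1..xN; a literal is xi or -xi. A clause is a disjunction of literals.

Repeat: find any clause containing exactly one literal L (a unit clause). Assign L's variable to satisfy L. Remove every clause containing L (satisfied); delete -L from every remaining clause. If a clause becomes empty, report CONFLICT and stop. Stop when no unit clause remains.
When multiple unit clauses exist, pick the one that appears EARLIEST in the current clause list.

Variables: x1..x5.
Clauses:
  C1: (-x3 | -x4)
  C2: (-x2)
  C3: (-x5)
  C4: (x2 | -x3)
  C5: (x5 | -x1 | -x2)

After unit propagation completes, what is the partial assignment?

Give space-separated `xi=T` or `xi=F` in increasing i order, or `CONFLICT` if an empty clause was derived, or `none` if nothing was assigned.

Answer: x2=F x3=F x5=F

Derivation:
unit clause [-2] forces x2=F; simplify:
  drop 2 from [2, -3] -> [-3]
  satisfied 2 clause(s); 3 remain; assigned so far: [2]
unit clause [-5] forces x5=F; simplify:
  satisfied 1 clause(s); 2 remain; assigned so far: [2, 5]
unit clause [-3] forces x3=F; simplify:
  satisfied 2 clause(s); 0 remain; assigned so far: [2, 3, 5]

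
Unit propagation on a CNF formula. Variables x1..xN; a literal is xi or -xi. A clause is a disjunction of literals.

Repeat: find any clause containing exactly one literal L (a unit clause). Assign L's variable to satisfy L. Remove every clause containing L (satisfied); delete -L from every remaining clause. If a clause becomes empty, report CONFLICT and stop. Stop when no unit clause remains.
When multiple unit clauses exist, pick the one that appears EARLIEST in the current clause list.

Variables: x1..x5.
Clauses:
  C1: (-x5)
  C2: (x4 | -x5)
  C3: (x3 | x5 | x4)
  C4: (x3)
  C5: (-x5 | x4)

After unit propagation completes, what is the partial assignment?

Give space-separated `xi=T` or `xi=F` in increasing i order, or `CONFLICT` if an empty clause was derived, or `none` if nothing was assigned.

Answer: x3=T x5=F

Derivation:
unit clause [-5] forces x5=F; simplify:
  drop 5 from [3, 5, 4] -> [3, 4]
  satisfied 3 clause(s); 2 remain; assigned so far: [5]
unit clause [3] forces x3=T; simplify:
  satisfied 2 clause(s); 0 remain; assigned so far: [3, 5]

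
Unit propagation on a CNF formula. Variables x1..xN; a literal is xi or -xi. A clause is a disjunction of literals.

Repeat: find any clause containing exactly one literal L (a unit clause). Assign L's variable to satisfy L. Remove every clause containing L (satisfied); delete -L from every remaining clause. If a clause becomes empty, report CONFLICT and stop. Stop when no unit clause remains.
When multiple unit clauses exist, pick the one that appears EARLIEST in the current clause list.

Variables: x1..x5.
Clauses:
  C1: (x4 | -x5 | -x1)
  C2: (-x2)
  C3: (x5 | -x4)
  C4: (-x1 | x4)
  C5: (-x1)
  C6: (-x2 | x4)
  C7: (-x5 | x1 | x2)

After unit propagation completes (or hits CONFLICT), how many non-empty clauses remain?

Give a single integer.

Answer: 0

Derivation:
unit clause [-2] forces x2=F; simplify:
  drop 2 from [-5, 1, 2] -> [-5, 1]
  satisfied 2 clause(s); 5 remain; assigned so far: [2]
unit clause [-1] forces x1=F; simplify:
  drop 1 from [-5, 1] -> [-5]
  satisfied 3 clause(s); 2 remain; assigned so far: [1, 2]
unit clause [-5] forces x5=F; simplify:
  drop 5 from [5, -4] -> [-4]
  satisfied 1 clause(s); 1 remain; assigned so far: [1, 2, 5]
unit clause [-4] forces x4=F; simplify:
  satisfied 1 clause(s); 0 remain; assigned so far: [1, 2, 4, 5]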